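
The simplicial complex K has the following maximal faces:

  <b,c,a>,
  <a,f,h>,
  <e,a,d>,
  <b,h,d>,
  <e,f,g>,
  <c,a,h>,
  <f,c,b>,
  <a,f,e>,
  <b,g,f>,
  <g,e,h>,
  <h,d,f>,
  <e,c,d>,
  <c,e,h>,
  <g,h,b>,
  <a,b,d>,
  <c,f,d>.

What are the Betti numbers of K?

b_0 = 1, b_1 = 2, b_2 = 1.

Order the vertices as a < b < c < d < e < f < g < h. Listing each simplex with vertices in this order, K has dimension 2 with simplices:

  0-simplices (8): a, b, c, d, e, f, g, h
  1-simplices (24): ab, ac, ad, ae, af, ah, bc, bd, bf, bg, bh, cd, ce, cf, ch, de, df, dh, ef, eg, eh, fg, fh, gh
  2-simplices (16): abc, abd, ach, ade, aef, afh, bcf, bdh, bfg, bgh, cde, cdf, ceh, dfh, efg, egh

Hence C_0 ≅ Z^8, C_1 ≅ Z^24, C_2 ≅ Z^16.

∂_1: C_1 → C_0 is given by ∂[p,q] = [q] − [p]. For instance
  ∂ab = b − a.
The 8×24 boundary matrix has rank 7 and Smith normal form diag(1,1,1,1,1,1,1).

Boundary ∂_2: C_2 → C_1 acts by ∂[p,q,r] = [q,r] − [p,r] + [p,q]. For instance
  ∂egh = gh − eh + eg,
  ∂dfh = fh − dh + df.
As a 24×16 matrix over Z this has rank 15, with invariant factors (1,1,1,1,1,1,1,1,1,1,1,1,1,1,1).

From H_k ≅ ker(∂_k) / im(∂_{k+1}) we obtain:

  H_0: rank C_0 − rank ∂_1 = 8 − 7 = 1, and the invariant factors of ∂_1 are all 1, so H_0 ≅ Z.
  H_1: rank ker ∂_1 − rank ∂_2 = (24 − 7) − 15 = 2, and the invariant factors of ∂_2 are all 1, so H_1 ≅ Z^2.
  H_2: rank ker ∂_2 − rank ∂_3 = (16 − 15) − 0 = 1, and there is no ∂_3, so H_2 ≅ Z.

As a check, the Euler characteristic is 8 − 24 + 16 = 0, which agrees with 1 − 2 + 1 = 0.
(K is a triangulation of the torus T^2.)

Hence the Betti numbers are b_0 = 1, b_1 = 2, b_2 = 1.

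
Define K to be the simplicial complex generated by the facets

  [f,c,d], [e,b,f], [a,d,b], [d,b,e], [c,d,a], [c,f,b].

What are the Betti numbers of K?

Fix the vertex order a < b < c < d < e < f and write every simplex with vertices in increasing order. Then dim K = 2 and the simplices of K are:

  0-simplices (6): a, b, c, d, e, f
  1-simplices (12): ab, ac, ad, bc, bd, be, bf, cd, cf, de, df, ef
  2-simplices (6): abd, acd, bcf, bde, bef, cdf

giving chain groups C_0 ≅ Z^6, C_1 ≅ Z^12, C_2 ≅ Z^6.

The boundary map ∂_1: C_1 → C_0 maps an edge to its endpoints' difference, ∂[p,q] = q − p. For instance
  ∂cd = d − c.
This gives a 6×12 integer matrix of rank 5; reducing to Smith normal form yields diagonal entries (1,1,1,1,1).

Boundary ∂_2: C_2 → C_1 maps a triangle to the signed sum of its edges. For instance
  ∂bde = de − be + bd,
  ∂cdf = df − cf + cd.
The resulting 12×6 matrix has rank 6, and its Smith normal form has invariant factors (1,1,1,1,1,1).

From H_k ≅ ker(∂_k) / im(∂_{k+1}) we obtain:

  H_0: rank C_0 − rank ∂_1 = 6 − 5 = 1, and the invariant factors of ∂_1 are all 1, so H_0 ≅ Z.
  H_1: rank ker ∂_1 − rank ∂_2 = (12 − 5) − 6 = 1, and the invariant factors of ∂_2 are all 1, so H_1 ≅ Z.
  H_2: rank ker ∂_2 − rank ∂_3 = (6 − 6) − 0 = 0, and there is no ∂_3, so H_2 ≅ 0.

As a check, the Euler characteristic is 6 − 12 + 6 = 0, which agrees with 1 − 1 + 0 = 0.
(K is a triangulation of the cylinder S^1 x I.)

Hence the Betti numbers are b_0 = 1, b_1 = 1, b_2 = 0.

b_0 = 1, b_1 = 1, b_2 = 0.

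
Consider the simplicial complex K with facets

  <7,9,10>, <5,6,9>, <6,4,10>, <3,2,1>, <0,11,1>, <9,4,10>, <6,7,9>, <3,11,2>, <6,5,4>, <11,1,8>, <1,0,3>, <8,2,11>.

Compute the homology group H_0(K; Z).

H_0 = Z^2.

Fix the vertex order 0 < 1 < 2 < 3 < 4 < 5 < 6 < 7 < 8 < 9 < 10 < 11 and write every simplex with vertices in increasing order. Then dim K = 2 and the simplices of K are:

  0-simplices (12): [0], [1], [2], [3], [4], [5], [6], [7], [8], [9], [10], [11]
  1-simplices (24): (24 of them)
  2-simplices (12): [0,1,3], [0,1,11], [1,2,3], [1,8,11], [2,3,11], [2,8,11], [4,5,6], [4,6,10], [4,9,10], [5,6,9], [6,7,9], [7,9,10]

so the chain groups are C_0 ≅ Z^12, C_1 ≅ Z^24, C_2 ≅ Z^12.

∂_1: C_1 → C_0 sends each edge [p,q] (with p < q) to q − p. For instance
  ∂[0,1] = [1] − [0].
The resulting 12×24 matrix has rank 10, and its Smith normal form has invariant factors (1,1,1,1,1,1,1,1,1,1).

∂_2: C_2 → C_1 acts by ∂[p,q,r] = [q,r] − [p,r] + [p,q]. For instance
  ∂[0,1,11] = [1,11] − [0,11] + [0,1],
  ∂[4,6,10] = [6,10] − [4,10] + [4,6].
As a 24×12 matrix over Z this has rank 12, with invariant factors (1,1,1,1,1,1,1,1,1,1,1,1).

Now H_k = ker ∂_k / im ∂_{k+1}, so:

  H_0: rank C_0 − rank ∂_1 = 12 − 10 = 2, and the invariant factors of ∂_1 are all 1, so H_0 ≅ Z^2.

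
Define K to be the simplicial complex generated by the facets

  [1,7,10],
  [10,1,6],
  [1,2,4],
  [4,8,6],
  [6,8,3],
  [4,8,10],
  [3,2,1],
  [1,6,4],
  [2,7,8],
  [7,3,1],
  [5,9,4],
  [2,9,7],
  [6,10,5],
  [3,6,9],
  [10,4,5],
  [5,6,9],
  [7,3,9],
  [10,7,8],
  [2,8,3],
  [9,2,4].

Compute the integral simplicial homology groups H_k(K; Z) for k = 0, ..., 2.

H_0 ≅ Z,  H_1 ≅ Z ⊕ Z_2,  H_2 = 0.

We work with the vertex ordering 1 < 2 < 3 < 4 < 5 < 6 < 7 < 8 < 9 < 10. The simplices of K, each written with vertices in increasing order, are:

  0-simplices (10): [1], [2], [3], [4], [5], [6], [7], [8], [9], [10]
  1-simplices (30): (30 of them)
  2-simplices (20): (20 of them)

giving chain groups C_0 ≅ Z^10, C_1 ≅ Z^30, C_2 ≅ Z^20.

The boundary map ∂_1: C_1 → C_0 sends each edge [p,q] (with p < q) to q − p. For instance
  ∂[3,8] = [8] − [3].
The resulting 10×30 matrix has rank 9, and its Smith normal form has invariant factors (1,1,1,1,1,1,1,1,1).

Boundary ∂_2: C_2 → C_1 maps a triangle to the signed sum of its edges. For instance
  ∂[2,4,9] = [4,9] − [2,9] + [2,4],
  ∂[1,4,6] = [4,6] − [1,6] + [1,4].
This gives a 30×20 integer matrix of rank 20; reducing to Smith normal form yields diagonal entries (1,1,1,1,1,1,1,1,1,1,1,1,1,1,1,1,1,1,1,2).

Computing H_k = (kernel of ∂_k) / (image of ∂_{k+1}):

  H_0: rank C_0 − rank ∂_1 = 10 − 9 = 1, and the invariant factors of ∂_1 are all 1, so H_0 = Z.
  H_1: rank ker ∂_1 − rank ∂_2 = (30 − 9) − 20 = 1, and ∂_2 has invariant factor 2 > 1, so H_1 = Z ⊕ Z_2.
  H_2: rank ker ∂_2 − rank ∂_3 = (20 − 20) − 0 = 0, and there is no ∂_3, so H_2 = 0.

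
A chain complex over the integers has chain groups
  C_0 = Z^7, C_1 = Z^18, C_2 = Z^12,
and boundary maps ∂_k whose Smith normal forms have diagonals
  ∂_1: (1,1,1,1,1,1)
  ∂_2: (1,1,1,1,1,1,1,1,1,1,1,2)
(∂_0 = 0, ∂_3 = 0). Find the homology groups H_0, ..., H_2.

H_0: b_0 = 7 − 0 − 6 = 1; torsion from ∂_1 factors > 1: none. So H_0 ≅ Z.
H_1: b_1 = 18 − 6 − 12 = 0; torsion from ∂_2 factors > 1: [2]. So H_1 ≅ Z/2Z.
H_2: b_2 = 12 − 12 − 0 = 0; torsion from ∂_3 factors > 1: none. So H_2 ≅ 0.

H_0 ≅ Z,  H_1 ≅ Z/2Z,  H_2 = 0.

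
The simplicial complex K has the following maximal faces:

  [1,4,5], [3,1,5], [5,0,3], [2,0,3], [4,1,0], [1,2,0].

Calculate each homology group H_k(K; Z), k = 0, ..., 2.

H_0 = Z,  H_1 = Z,  H_2 = 0.

K has 6 vertices, 12 edges, 6 triangles.
rank ∂_0 = 0, rank ∂_1 = 5 ⇒ b_0 = 6 − 0 − 5 = 1; all invariant factors of ∂_1 are 1 so no torsion. So H_0 = Z.
rank ∂_1 = 5, rank ∂_2 = 6 ⇒ b_1 = 12 − 5 − 6 = 1; all invariant factors of ∂_2 are 1 so no torsion. So H_1 = Z.
rank ∂_2 = 6, rank ∂_3 = 0 ⇒ b_2 = 6 − 6 − 0 = 0. So H_2 = 0.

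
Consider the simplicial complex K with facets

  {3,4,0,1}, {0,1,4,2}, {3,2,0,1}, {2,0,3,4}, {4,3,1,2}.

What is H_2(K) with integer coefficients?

H_2 ≅ 0.

We work with the vertex ordering 0 < 1 < 2 < 3 < 4. The simplices of K, each written with vertices in increasing order, are:

  0-simplices (5): [0], [1], [2], [3], [4]
  1-simplices (10): [0,1], [0,2], [0,3], [0,4], [1,2], [1,3], [1,4], [2,3], [2,4], [3,4]
  2-simplices (10): [0,1,2], [0,1,3], [0,1,4], [0,2,3], [0,2,4], [0,3,4], [1,2,3], [1,2,4], [1,3,4], [2,3,4]
  3-simplices (5): [0,1,2,3], [0,1,2,4], [0,1,3,4], [0,2,3,4], [1,2,3,4]

so the chain groups are C_0 ≅ Z^5, C_1 ≅ Z^10, C_2 ≅ Z^10, C_3 ≅ Z^5.

The boundary map ∂_1: C_1 → C_0 maps an edge to its endpoints' difference, ∂[p,q] = q − p. For instance
  ∂[2,3] = [3] − [2].
This gives a 5×10 integer matrix of rank 4; reducing to Smith normal form yields diagonal entries (1,1,1,1).

The boundary map ∂_2: C_2 → C_1 acts by ∂[p,q,r] = [q,r] − [p,r] + [p,q]. For instance
  ∂[1,3,4] = [3,4] − [1,4] + [1,3],
  ∂[1,2,4] = [2,4] − [1,4] + [1,2].
The 10×10 boundary matrix has rank 6 and Smith normal form diag(1,1,1,1,1,1).

∂_3: C_3 → C_2 sends each 3-simplex σ to the alternating sum Σ_i (−1)^i (σ with its i-th vertex removed). For instance
  ∂[0,2,3,4] = [2,3,4] − [0,3,4] + [0,2,4] − [0,2,3],
  ∂[0,1,3,4] = [1,3,4] − [0,3,4] + [0,1,4] − [0,1,3].
As a 10×5 matrix over Z this has rank 4, with invariant factors (1,1,1,1).

Computing H_k = (kernel of ∂_k) / (image of ∂_{k+1}):

  H_2: rank ker ∂_2 − rank ∂_3 = (10 − 6) − 4 = 0, and the invariant factors of ∂_3 are all 1, so H_2 ≅ 0.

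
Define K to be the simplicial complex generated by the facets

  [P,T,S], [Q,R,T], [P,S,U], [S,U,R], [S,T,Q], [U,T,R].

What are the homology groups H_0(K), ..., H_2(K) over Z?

H_0 = Z,  H_1 = Z,  H_2 = 0.

Fix the vertex order P < Q < R < S < T < U and write every simplex with vertices in increasing order. Then dim K = 2 and the simplices of K are:

  0-simplices (6): P, Q, R, S, T, U
  1-simplices (12): PS, PT, PU, QR, QS, QT, RS, RT, RU, ST, SU, TU
  2-simplices (6): PST, PSU, QRT, QST, RSU, RTU

Hence C_0 ≅ Z^6, C_1 ≅ Z^12, C_2 ≅ Z^6.

The boundary map ∂_1: C_1 → C_0 sends each edge [p,q] (with p < q) to q − p. For instance
  ∂RS = S − R.
The resulting 6×12 matrix has rank 5, and its Smith normal form has invariant factors (1,1,1,1,1).

The boundary map ∂_2: C_2 → C_1 acts by ∂[p,q,r] = [q,r] − [p,r] + [p,q]. For instance
  ∂QRT = RT − QT + QR,
  ∂RSU = SU − RU + RS.
This gives a 12×6 integer matrix of rank 6; reducing to Smith normal form yields diagonal entries (1,1,1,1,1,1).

From H_k ≅ ker(∂_k) / im(∂_{k+1}) we obtain:

  H_0: rank C_0 − rank ∂_1 = 6 − 5 = 1, and the invariant factors of ∂_1 are all 1, so H_0 = Z.
  H_1: rank ker ∂_1 − rank ∂_2 = (12 − 5) − 6 = 1, and the invariant factors of ∂_2 are all 1, so H_1 = Z.
  H_2: rank ker ∂_2 − rank ∂_3 = (6 − 6) − 0 = 0, and there is no ∂_3, so H_2 = 0.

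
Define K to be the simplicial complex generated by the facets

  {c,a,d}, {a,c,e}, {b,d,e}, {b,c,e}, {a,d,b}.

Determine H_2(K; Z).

K has 5 vertices, 10 edges, 5 triangles.
rank ∂_2 = 5, rank ∂_3 = 0 ⇒ b_2 = 5 − 5 − 0 = 0. So H_2 = 0.

H_2 = 0.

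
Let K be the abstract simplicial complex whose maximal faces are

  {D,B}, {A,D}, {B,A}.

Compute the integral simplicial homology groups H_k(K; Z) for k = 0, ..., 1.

H_0 = Z,  H_1 = Z.

Order the vertices as A < B < D. Listing each simplex with vertices in this order, K has dimension 1 with simplices:

  0-simplices (3): A, B, D
  1-simplices (3): AB, AD, BD

Hence C_0 ≅ Z^3, C_1 ≅ Z^3.

Boundary ∂_1: C_1 → C_0 maps an edge to its endpoints' difference, ∂[p,q] = q − p. For instance
  ∂AD = D − A.
The 3×3 boundary matrix has rank 2 and Smith normal form diag(1,1).

From H_k ≅ ker(∂_k) / im(∂_{k+1}) we obtain:

  H_0: rank C_0 − rank ∂_1 = 3 − 2 = 1, and the invariant factors of ∂_1 are all 1, so H_0 ≅ Z.
  H_1: rank ker ∂_1 − rank ∂_2 = (3 − 2) − 0 = 1, and there is no ∂_2, so H_1 ≅ Z.

As a check, the Euler characteristic is 3 − 3 = 0, which agrees with 1 − 1 = 0.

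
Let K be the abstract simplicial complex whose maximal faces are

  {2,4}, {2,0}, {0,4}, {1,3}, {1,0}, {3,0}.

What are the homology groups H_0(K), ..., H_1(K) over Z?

H_0 = Z,  H_1 = Z^2.

K has 5 vertices, 6 edges.
rank ∂_0 = 0, rank ∂_1 = 4 ⇒ b_0 = 5 − 0 − 4 = 1; all invariant factors of ∂_1 are 1 so no torsion. So H_0 = Z.
rank ∂_1 = 4, rank ∂_2 = 0 ⇒ b_1 = 6 − 4 − 0 = 2. So H_1 = Z^2.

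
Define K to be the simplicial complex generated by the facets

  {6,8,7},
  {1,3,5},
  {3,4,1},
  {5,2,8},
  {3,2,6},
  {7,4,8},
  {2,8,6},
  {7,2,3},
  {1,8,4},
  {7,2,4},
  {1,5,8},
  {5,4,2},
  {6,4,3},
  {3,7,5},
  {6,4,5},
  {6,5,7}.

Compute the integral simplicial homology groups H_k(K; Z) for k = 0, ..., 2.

Take the total order 1 < 2 < 3 < 4 < 5 < 6 < 7 < 8 on the vertex set. Then K (dimension 2) consists of the simplices:

  0-simplices (8): [1], [2], [3], [4], [5], [6], [7], [8]
  1-simplices (24): (24 of them)
  2-simplices (16): [1,3,4], [1,3,5], [1,4,8], [1,5,8], [2,3,6], [2,3,7], [2,4,5], [2,4,7], [2,5,8], [2,6,8], [3,4,6], [3,5,7], [4,5,6], [4,7,8], [5,6,7], [6,7,8]

so the chain groups are C_0 ≅ Z^8, C_1 ≅ Z^24, C_2 ≅ Z^16.

∂_1: C_1 → C_0 is given by ∂[p,q] = [q] − [p].
The resulting 8×24 matrix has rank 7, and its Smith normal form has invariant factors (1,1,1,1,1,1,1).

The boundary map ∂_2: C_2 → C_1 sends each 2-simplex [p,q,r] to [q,r] − [p,r] + [p,q]. For instance
  ∂[2,6,8] = [6,8] − [2,8] + [2,6],
  ∂[2,4,7] = [4,7] − [2,7] + [2,4].
The resulting 24×16 matrix has rank 15, and its Smith normal form has invariant factors (1,1,1,1,1,1,1,1,1,1,1,1,1,1,1).

Computing H_k = (kernel of ∂_k) / (image of ∂_{k+1}):

  H_0: rank C_0 − rank ∂_1 = 8 − 7 = 1, and the invariant factors of ∂_1 are all 1, so H_0 ≅ Z.
  H_1: rank ker ∂_1 − rank ∂_2 = (24 − 7) − 15 = 2, and the invariant factors of ∂_2 are all 1, so H_1 ≅ Z^2.
  H_2: rank ker ∂_2 − rank ∂_3 = (16 − 15) − 0 = 1, and there is no ∂_3, so H_2 ≅ Z.

H_0 ≅ Z,  H_1 ≅ Z^2,  H_2 ≅ Z.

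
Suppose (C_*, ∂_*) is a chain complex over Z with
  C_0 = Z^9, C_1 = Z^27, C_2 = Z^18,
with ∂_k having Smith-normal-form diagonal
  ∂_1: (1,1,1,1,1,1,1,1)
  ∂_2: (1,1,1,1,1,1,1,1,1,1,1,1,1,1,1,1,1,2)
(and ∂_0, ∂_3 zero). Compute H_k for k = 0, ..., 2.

H_0 ≅ Z,  H_1 ≅ Z ⊕ Z_2,  H_2 = 0.

H_0: b_0 = 9 − 0 − 8 = 1; torsion from ∂_1 factors > 1: none. So H_0 ≅ Z.
H_1: b_1 = 27 − 8 − 18 = 1; torsion from ∂_2 factors > 1: [2]. So H_1 ≅ Z ⊕ Z_2.
H_2: b_2 = 18 − 18 − 0 = 0; torsion from ∂_3 factors > 1: none. So H_2 ≅ 0.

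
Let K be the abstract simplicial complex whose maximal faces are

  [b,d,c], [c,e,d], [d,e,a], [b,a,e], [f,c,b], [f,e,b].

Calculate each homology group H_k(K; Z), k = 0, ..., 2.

We work with the vertex ordering a < b < c < d < e < f. The simplices of K, each written with vertices in increasing order, are:

  0-simplices (6): a, b, c, d, e, f
  1-simplices (12): ab, ad, ae, bc, bd, be, bf, cd, ce, cf, de, ef
  2-simplices (6): abe, ade, bcd, bcf, bef, cde

Hence C_0 ≅ Z^6, C_1 ≅ Z^12, C_2 ≅ Z^6.

Boundary ∂_1: C_1 → C_0 is given by ∂[p,q] = [q] − [p].
The 6×12 boundary matrix has rank 5 and Smith normal form diag(1,1,1,1,1).

Boundary ∂_2: C_2 → C_1 maps a triangle to the signed sum of its edges. For instance
  ∂cde = de − ce + cd,
  ∂bcf = cf − bf + bc.
The 12×6 boundary matrix has rank 6 and Smith normal form diag(1,1,1,1,1,1).

Reading off H_k = ker ∂_k / im ∂_{k+1}:

  H_0: rank C_0 − rank ∂_1 = 6 − 5 = 1, and the invariant factors of ∂_1 are all 1, so H_0 = Z.
  H_1: rank ker ∂_1 − rank ∂_2 = (12 − 5) − 6 = 1, and the invariant factors of ∂_2 are all 1, so H_1 = Z.
  H_2: rank ker ∂_2 − rank ∂_3 = (6 − 6) − 0 = 0, and there is no ∂_3, so H_2 = 0.

As a check, the Euler characteristic is 6 − 12 + 6 = 0, which agrees with 1 − 1 + 0 = 0.

H_0 = Z,  H_1 = Z,  H_2 = 0.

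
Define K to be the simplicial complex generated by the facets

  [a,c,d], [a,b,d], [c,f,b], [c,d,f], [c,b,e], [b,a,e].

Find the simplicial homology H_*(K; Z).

H_0 ≅ Z,  H_1 ≅ Z,  H_2 = 0.

We work with the vertex ordering a < b < c < d < e < f. The simplices of K, each written with vertices in increasing order, are:

  0-simplices (6): a, b, c, d, e, f
  1-simplices (12): ab, ac, ad, ae, bc, bd, be, bf, cd, ce, cf, df
  2-simplices (6): abd, abe, acd, bce, bcf, cdf

Hence C_0 ≅ Z^6, C_1 ≅ Z^12, C_2 ≅ Z^6.

The boundary map ∂_1: C_1 → C_0 maps an edge to its endpoints' difference, ∂[p,q] = q − p.
This gives a 6×12 integer matrix of rank 5; reducing to Smith normal form yields diagonal entries (1,1,1,1,1).

Boundary ∂_2: C_2 → C_1 sends each 2-simplex [p,q,r] to [q,r] − [p,r] + [p,q]. For instance
  ∂abd = bd − ad + ab,
  ∂bce = ce − be + bc.
As a 12×6 matrix over Z this has rank 6, with invariant factors (1,1,1,1,1,1).

Now H_k = ker ∂_k / im ∂_{k+1}, so:

  H_0: rank C_0 − rank ∂_1 = 6 − 5 = 1, and the invariant factors of ∂_1 are all 1, so H_0 ≅ Z.
  H_1: rank ker ∂_1 − rank ∂_2 = (12 − 5) − 6 = 1, and the invariant factors of ∂_2 are all 1, so H_1 ≅ Z.
  H_2: rank ker ∂_2 − rank ∂_3 = (6 − 6) − 0 = 0, and there is no ∂_3, so H_2 ≅ 0.

As a check, the Euler characteristic is 6 − 12 + 6 = 0, which agrees with 1 − 1 + 0 = 0.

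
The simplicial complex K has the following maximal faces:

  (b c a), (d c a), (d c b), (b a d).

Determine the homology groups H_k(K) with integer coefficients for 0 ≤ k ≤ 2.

H_0 = Z,  H_1 = 0,  H_2 = Z.

Take the total order a < b < c < d on the vertex set. Then K (dimension 2) consists of the simplices:

  0-simplices (4): a, b, c, d
  1-simplices (6): ab, ac, ad, bc, bd, cd
  2-simplices (4): abc, abd, acd, bcd

Hence C_0 ≅ Z^4, C_1 ≅ Z^6, C_2 ≅ Z^4.

Boundary ∂_1: C_1 → C_0 sends each edge [p,q] (with p < q) to q − p.
The 4×6 boundary matrix has rank 3 and Smith normal form diag(1,1,1).

Boundary ∂_2: C_2 → C_1 sends each 2-simplex [p,q,r] to [q,r] − [p,r] + [p,q]. For instance
  ∂abd = bd − ad + ab,
  ∂bcd = cd − bd + bc.
As a 6×4 matrix over Z this has rank 3, with invariant factors (1,1,1).

Computing H_k = (kernel of ∂_k) / (image of ∂_{k+1}):

  H_0: rank C_0 − rank ∂_1 = 4 − 3 = 1, and the invariant factors of ∂_1 are all 1, so H_0 ≅ Z.
  H_1: rank ker ∂_1 − rank ∂_2 = (6 − 3) − 3 = 0, and the invariant factors of ∂_2 are all 1, so H_1 ≅ 0.
  H_2: rank ker ∂_2 − rank ∂_3 = (4 − 3) − 0 = 1, and there is no ∂_3, so H_2 ≅ Z.

(K is a triangulation of the 2-sphere S^2.)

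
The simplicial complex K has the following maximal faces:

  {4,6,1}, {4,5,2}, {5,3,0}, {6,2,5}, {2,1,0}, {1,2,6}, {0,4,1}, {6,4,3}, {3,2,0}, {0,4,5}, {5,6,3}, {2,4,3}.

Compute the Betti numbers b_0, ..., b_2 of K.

We work with the vertex ordering 0 < 1 < 2 < 3 < 4 < 5 < 6. The simplices of K, each written with vertices in increasing order, are:

  0-simplices (7): [0], [1], [2], [3], [4], [5], [6]
  1-simplices (18): [0,1], [0,2], [0,3], [0,4], [0,5], [1,2], [1,4], [1,6], [2,3], [2,4], [2,5], [2,6], [3,4], [3,5], [3,6], [4,5], [4,6], [5,6]
  2-simplices (12): [0,1,2], [0,1,4], [0,2,3], [0,3,5], [0,4,5], [1,2,6], [1,4,6], [2,3,4], [2,4,5], [2,5,6], [3,4,6], [3,5,6]

Hence C_0 ≅ Z^7, C_1 ≅ Z^18, C_2 ≅ Z^12.

Boundary ∂_1: C_1 → C_0 is given by ∂[p,q] = [q] − [p]. For instance
  ∂[1,2] = [2] − [1].
As a 7×18 matrix over Z this has rank 6, with invariant factors (1,1,1,1,1,1).

∂_2: C_2 → C_1 maps a triangle to the signed sum of its edges. For instance
  ∂[0,4,5] = [4,5] − [0,5] + [0,4],
  ∂[0,1,2] = [1,2] − [0,2] + [0,1].
The 18×12 boundary matrix has rank 12 and Smith normal form diag(1,1,1,1,1,1,1,1,1,1,1,2).

Now H_k = ker ∂_k / im ∂_{k+1}, so:

  H_0: rank C_0 − rank ∂_1 = 7 − 6 = 1, and the invariant factors of ∂_1 are all 1, so H_0 ≅ Z.
  H_1: rank ker ∂_1 − rank ∂_2 = (18 − 6) − 12 = 0, and ∂_2 has invariant factor 2 > 1, so H_1 ≅ Z/2Z.
  H_2: rank ker ∂_2 − rank ∂_3 = (12 − 12) − 0 = 0, and there is no ∂_3, so H_2 ≅ 0.

(K is a triangulation of the real projective plane RP^2.)

Hence the Betti numbers are b_0 = 1, b_1 = 0, b_2 = 0.

b_0 = 1, b_1 = 0, b_2 = 0.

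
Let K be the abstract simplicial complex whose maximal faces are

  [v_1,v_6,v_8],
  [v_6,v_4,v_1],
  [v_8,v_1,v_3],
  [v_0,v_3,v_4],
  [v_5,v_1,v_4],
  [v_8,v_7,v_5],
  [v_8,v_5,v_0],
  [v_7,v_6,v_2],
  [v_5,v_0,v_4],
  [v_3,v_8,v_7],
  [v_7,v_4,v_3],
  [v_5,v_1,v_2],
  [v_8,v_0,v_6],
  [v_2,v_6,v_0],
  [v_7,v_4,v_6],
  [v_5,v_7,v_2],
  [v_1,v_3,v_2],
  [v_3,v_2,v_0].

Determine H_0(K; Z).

Take the total order v_0 < v_1 < v_2 < v_3 < v_4 < v_5 < v_6 < v_7 < v_8 on the vertex set. Then K (dimension 2) consists of the simplices:

  0-simplices (9): [v_0], [v_1], [v_2], [v_3], [v_4], [v_5], [v_6], [v_7], [v_8]
  1-simplices (27): (27 of them)
  2-simplices (18): (18 of them)

Hence C_0 ≅ Z^9, C_1 ≅ Z^27, C_2 ≅ Z^18.

∂_1: C_1 → C_0 is given by ∂[p,q] = [q] − [p]. For instance
  ∂[v_6,v_7] = [v_7] − [v_6].
This gives a 9×27 integer matrix of rank 8; reducing to Smith normal form yields diagonal entries (1,1,1,1,1,1,1,1).

Boundary ∂_2: C_2 → C_1 maps a triangle to the signed sum of its edges. For instance
  ∂[v_0,v_3,v_4] = [v_3,v_4] − [v_0,v_4] + [v_0,v_3],
  ∂[v_1,v_4,v_5] = [v_4,v_5] − [v_1,v_5] + [v_1,v_4].
The resulting 27×18 matrix has rank 17, and its Smith normal form has invariant factors (1,1,1,1,1,1,1,1,1,1,1,1,1,1,1,1,1).

Reading off H_k = ker ∂_k / im ∂_{k+1}:

  H_0: rank C_0 − rank ∂_1 = 9 − 8 = 1, and the invariant factors of ∂_1 are all 1, so H_0 = Z.

H_0 = Z.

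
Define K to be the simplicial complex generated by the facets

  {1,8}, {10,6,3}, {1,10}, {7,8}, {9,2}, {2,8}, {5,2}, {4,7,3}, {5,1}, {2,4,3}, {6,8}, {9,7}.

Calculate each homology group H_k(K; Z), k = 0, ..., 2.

H_0 ≅ Z,  H_1 ≅ Z^5,  H_2 = 0.

We work with the vertex ordering 1 < 2 < 3 < 4 < 5 < 6 < 7 < 8 < 9 < 10. The simplices of K, each written with vertices in increasing order, are:

  0-simplices (10): [1], [2], [3], [4], [5], [6], [7], [8], [9], [10]
  1-simplices (17): [1,5], [1,8], [1,10], [2,3], [2,4], [2,5], [2,8], [2,9], [3,4], [3,6], [3,7], [3,10], [4,7], [6,8], [6,10], [7,8], [7,9]
  2-simplices (3): [2,3,4], [3,4,7], [3,6,10]

giving chain groups C_0 ≅ Z^10, C_1 ≅ Z^17, C_2 ≅ Z^3.

The boundary map ∂_1: C_1 → C_0 is given by ∂[p,q] = [q] − [p]. For instance
  ∂[7,9] = [9] − [7].
As a 10×17 matrix over Z this has rank 9, with invariant factors (1,1,1,1,1,1,1,1,1).

The boundary map ∂_2: C_2 → C_1 sends each 2-simplex [p,q,r] to [q,r] − [p,r] + [p,q]. For instance
  ∂[3,4,7] = [4,7] − [3,7] + [3,4],
  ∂[2,3,4] = [3,4] − [2,4] + [2,3].
The resulting 17×3 matrix has rank 3, and its Smith normal form has invariant factors (1,1,1).

Now H_k = ker ∂_k / im ∂_{k+1}, so:

  H_0: rank C_0 − rank ∂_1 = 10 − 9 = 1, and the invariant factors of ∂_1 are all 1, so H_0 ≅ Z.
  H_1: rank ker ∂_1 − rank ∂_2 = (17 − 9) − 3 = 5, and the invariant factors of ∂_2 are all 1, so H_1 ≅ Z^5.
  H_2: rank ker ∂_2 − rank ∂_3 = (3 − 3) − 0 = 0, and there is no ∂_3, so H_2 ≅ 0.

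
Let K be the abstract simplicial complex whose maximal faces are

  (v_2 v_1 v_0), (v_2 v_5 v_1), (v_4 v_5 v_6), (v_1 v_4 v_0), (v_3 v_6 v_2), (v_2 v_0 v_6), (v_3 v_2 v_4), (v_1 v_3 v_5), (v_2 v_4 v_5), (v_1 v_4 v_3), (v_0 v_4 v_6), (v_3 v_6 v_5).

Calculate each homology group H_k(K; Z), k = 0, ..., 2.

H_0 ≅ Z,  H_1 ≅ Z/2Z,  H_2 = 0.

Fix the vertex order v_0 < v_1 < v_2 < v_3 < v_4 < v_5 < v_6 and write every simplex with vertices in increasing order. Then dim K = 2 and the simplices of K are:

  0-simplices (7): [v_0], [v_1], [v_2], [v_3], [v_4], [v_5], [v_6]
  1-simplices (18): (18 of them)
  2-simplices (12): (12 of them)

so the chain groups are C_0 ≅ Z^7, C_1 ≅ Z^18, C_2 ≅ Z^12.

∂_1: C_1 → C_0 maps an edge to its endpoints' difference, ∂[p,q] = q − p. For instance
  ∂[v_2,v_3] = [v_3] − [v_2].
This gives a 7×18 integer matrix of rank 6; reducing to Smith normal form yields diagonal entries (1,1,1,1,1,1).

The boundary map ∂_2: C_2 → C_1 sends each 2-simplex [p,q,r] to [q,r] − [p,r] + [p,q]. For instance
  ∂[v_0,v_4,v_6] = [v_4,v_6] − [v_0,v_6] + [v_0,v_4],
  ∂[v_0,v_2,v_6] = [v_2,v_6] − [v_0,v_6] + [v_0,v_2].
The 18×12 boundary matrix has rank 12 and Smith normal form diag(1,1,1,1,1,1,1,1,1,1,1,2).

From H_k ≅ ker(∂_k) / im(∂_{k+1}) we obtain:

  H_0: rank C_0 − rank ∂_1 = 7 − 6 = 1, and the invariant factors of ∂_1 are all 1, so H_0 = Z.
  H_1: rank ker ∂_1 − rank ∂_2 = (18 − 6) − 12 = 0, and ∂_2 has invariant factor 2 > 1, so H_1 = Z/2Z.
  H_2: rank ker ∂_2 − rank ∂_3 = (12 − 12) − 0 = 0, and there is no ∂_3, so H_2 = 0.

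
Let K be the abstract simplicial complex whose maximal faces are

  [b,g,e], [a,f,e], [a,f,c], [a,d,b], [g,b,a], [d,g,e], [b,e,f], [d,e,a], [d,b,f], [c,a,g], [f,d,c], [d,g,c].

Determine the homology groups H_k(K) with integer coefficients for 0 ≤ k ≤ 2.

K has 7 vertices, 18 edges, 12 triangles.
rank ∂_0 = 0, rank ∂_1 = 6 ⇒ b_0 = 7 − 0 − 6 = 1; all invariant factors of ∂_1 are 1 so no torsion. So H_0 ≅ Z.
rank ∂_1 = 6, rank ∂_2 = 12 ⇒ b_1 = 18 − 6 − 12 = 0; ∂_2 has invariant factor(s) [2] giving torsion. So H_1 ≅ Z/2.
rank ∂_2 = 12, rank ∂_3 = 0 ⇒ b_2 = 12 − 12 − 0 = 0. So H_2 ≅ 0.

H_0 ≅ Z,  H_1 ≅ Z/2,  H_2 = 0.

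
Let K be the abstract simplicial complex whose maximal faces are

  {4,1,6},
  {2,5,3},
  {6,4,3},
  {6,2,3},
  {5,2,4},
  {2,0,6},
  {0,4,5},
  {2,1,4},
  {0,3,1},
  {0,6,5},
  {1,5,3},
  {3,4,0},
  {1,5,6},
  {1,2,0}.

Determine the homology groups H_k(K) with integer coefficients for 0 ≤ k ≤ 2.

K has 7 vertices, 21 edges, 14 triangles.
rank ∂_0 = 0, rank ∂_1 = 6 ⇒ b_0 = 7 − 0 − 6 = 1; all invariant factors of ∂_1 are 1 so no torsion. So H_0 ≅ Z.
rank ∂_1 = 6, rank ∂_2 = 13 ⇒ b_1 = 21 − 6 − 13 = 2; all invariant factors of ∂_2 are 1 so no torsion. So H_1 ≅ Z^2.
rank ∂_2 = 13, rank ∂_3 = 0 ⇒ b_2 = 14 − 13 − 0 = 1. So H_2 ≅ Z.

H_0 ≅ Z,  H_1 ≅ Z^2,  H_2 ≅ Z.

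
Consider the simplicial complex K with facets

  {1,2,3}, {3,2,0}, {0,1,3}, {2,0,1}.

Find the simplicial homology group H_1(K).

Fix the vertex order 0 < 1 < 2 < 3 and write every simplex with vertices in increasing order. Then dim K = 2 and the simplices of K are:

  0-simplices (4): [0], [1], [2], [3]
  1-simplices (6): [0,1], [0,2], [0,3], [1,2], [1,3], [2,3]
  2-simplices (4): [0,1,2], [0,1,3], [0,2,3], [1,2,3]

so the chain groups are C_0 ≅ Z^4, C_1 ≅ Z^6, C_2 ≅ Z^4.

The boundary map ∂_1: C_1 → C_0 sends each edge [p,q] (with p < q) to q − p. For instance
  ∂[2,3] = [3] − [2].
As a 4×6 matrix over Z this has rank 3, with invariant factors (1,1,1).

Boundary ∂_2: C_2 → C_1 sends each 2-simplex [p,q,r] to [q,r] − [p,r] + [p,q]. For instance
  ∂[0,2,3] = [2,3] − [0,3] + [0,2],
  ∂[0,1,3] = [1,3] − [0,3] + [0,1].
As a 6×4 matrix over Z this has rank 3, with invariant factors (1,1,1).

Computing H_k = (kernel of ∂_k) / (image of ∂_{k+1}):

  H_1: rank ker ∂_1 − rank ∂_2 = (6 − 3) − 3 = 0, and the invariant factors of ∂_2 are all 1, so H_1 = 0.

H_1 ≅ 0.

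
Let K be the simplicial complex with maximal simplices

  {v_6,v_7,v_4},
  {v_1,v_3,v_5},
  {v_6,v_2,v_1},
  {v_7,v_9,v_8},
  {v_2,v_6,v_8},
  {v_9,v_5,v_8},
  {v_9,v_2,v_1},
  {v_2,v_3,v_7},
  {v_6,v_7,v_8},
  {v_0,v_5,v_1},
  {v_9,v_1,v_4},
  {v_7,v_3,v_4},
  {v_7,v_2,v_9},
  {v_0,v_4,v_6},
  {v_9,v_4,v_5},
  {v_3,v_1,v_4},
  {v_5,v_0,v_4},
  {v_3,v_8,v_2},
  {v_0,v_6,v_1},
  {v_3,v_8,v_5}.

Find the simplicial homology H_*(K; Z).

Order the vertices as v_0 < v_1 < v_2 < v_3 < v_4 < v_5 < v_6 < v_7 < v_8 < v_9. Listing each simplex with vertices in this order, K has dimension 2 with simplices:

  0-simplices (10): [v_0], [v_1], [v_2], [v_3], [v_4], [v_5], [v_6], [v_7], [v_8], [v_9]
  1-simplices (30): (30 of them)
  2-simplices (20): (20 of them)

giving chain groups C_0 ≅ Z^10, C_1 ≅ Z^30, C_2 ≅ Z^20.

Boundary ∂_1: C_1 → C_0 is given by ∂[p,q] = [q] − [p].
The 10×30 boundary matrix has rank 9 and Smith normal form diag(1,1,1,1,1,1,1,1,1).

∂_2: C_2 → C_1 sends each 2-simplex [p,q,r] to [q,r] − [p,r] + [p,q]. For instance
  ∂[v_3,v_5,v_8] = [v_5,v_8] − [v_3,v_8] + [v_3,v_5],
  ∂[v_0,v_1,v_5] = [v_1,v_5] − [v_0,v_5] + [v_0,v_1].
The resulting 30×20 matrix has rank 20, and its Smith normal form has invariant factors (1,1,1,1,1,1,1,1,1,1,1,1,1,1,1,1,1,1,1,2).

From H_k ≅ ker(∂_k) / im(∂_{k+1}) we obtain:

  H_0: rank C_0 − rank ∂_1 = 10 − 9 = 1, and the invariant factors of ∂_1 are all 1, so H_0 = Z.
  H_1: rank ker ∂_1 − rank ∂_2 = (30 − 9) − 20 = 1, and ∂_2 has invariant factor 2 > 1, so H_1 = Z ⊕ Z/2.
  H_2: rank ker ∂_2 − rank ∂_3 = (20 − 20) − 0 = 0, and there is no ∂_3, so H_2 = 0.

H_0 ≅ Z,  H_1 ≅ Z ⊕ Z/2,  H_2 = 0.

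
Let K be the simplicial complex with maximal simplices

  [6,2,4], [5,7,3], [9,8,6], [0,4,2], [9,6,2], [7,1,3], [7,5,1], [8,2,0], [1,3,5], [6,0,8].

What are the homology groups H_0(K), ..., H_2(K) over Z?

Fix the vertex order 0 < 1 < 2 < 3 < 4 < 5 < 6 < 7 < 8 < 9 and write every simplex with vertices in increasing order. Then dim K = 2 and the simplices of K are:

  0-simplices (10): [0], [1], [2], [3], [4], [5], [6], [7], [8], [9]
  1-simplices (18): [0,2], [0,4], [0,6], [0,8], [1,3], [1,5], [1,7], [2,4], [2,6], [2,8], [2,9], [3,5], [3,7], [4,6], [5,7], [6,8], [6,9], [8,9]
  2-simplices (10): [0,2,4], [0,2,8], [0,6,8], [1,3,5], [1,3,7], [1,5,7], [2,4,6], [2,6,9], [3,5,7], [6,8,9]

giving chain groups C_0 ≅ Z^10, C_1 ≅ Z^18, C_2 ≅ Z^10.

Boundary ∂_1: C_1 → C_0 sends each edge [p,q] (with p < q) to q − p. For instance
  ∂[1,7] = [7] − [1].
As a 10×18 matrix over Z this has rank 8, with invariant factors (1,1,1,1,1,1,1,1).

∂_2: C_2 → C_1 sends each 2-simplex [p,q,r] to [q,r] − [p,r] + [p,q]. For instance
  ∂[2,4,6] = [4,6] − [2,6] + [2,4],
  ∂[6,8,9] = [8,9] − [6,9] + [6,8].
The resulting 18×10 matrix has rank 9, and its Smith normal form has invariant factors (1,1,1,1,1,1,1,1,1).

Computing H_k = (kernel of ∂_k) / (image of ∂_{k+1}):

  H_0: rank C_0 − rank ∂_1 = 10 − 8 = 2, and the invariant factors of ∂_1 are all 1, so H_0 ≅ Z^2.
  H_1: rank ker ∂_1 − rank ∂_2 = (18 − 8) − 9 = 1, and the invariant factors of ∂_2 are all 1, so H_1 ≅ Z.
  H_2: rank ker ∂_2 − rank ∂_3 = (10 − 9) − 0 = 1, and there is no ∂_3, so H_2 ≅ Z.

(K is a triangulation of the disjoint union of the cylinder S^1 x I and the 2-sphere S^2.)

H_0 = Z^2,  H_1 = Z,  H_2 = Z.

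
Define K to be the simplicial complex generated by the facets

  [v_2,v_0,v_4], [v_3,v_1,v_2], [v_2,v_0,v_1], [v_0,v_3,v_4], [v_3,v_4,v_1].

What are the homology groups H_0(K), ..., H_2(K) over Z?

We work with the vertex ordering v_0 < v_1 < v_2 < v_3 < v_4. The simplices of K, each written with vertices in increasing order, are:

  0-simplices (5): [v_0], [v_1], [v_2], [v_3], [v_4]
  1-simplices (10): [v_0,v_1], [v_0,v_2], [v_0,v_3], [v_0,v_4], [v_1,v_2], [v_1,v_3], [v_1,v_4], [v_2,v_3], [v_2,v_4], [v_3,v_4]
  2-simplices (5): [v_0,v_1,v_2], [v_0,v_2,v_4], [v_0,v_3,v_4], [v_1,v_2,v_3], [v_1,v_3,v_4]

Hence C_0 ≅ Z^5, C_1 ≅ Z^10, C_2 ≅ Z^5.

Boundary ∂_1: C_1 → C_0 sends each edge [p,q] (with p < q) to q − p. For instance
  ∂[v_0,v_2] = [v_2] − [v_0].
As a 5×10 matrix over Z this has rank 4, with invariant factors (1,1,1,1).

Boundary ∂_2: C_2 → C_1 acts by ∂[p,q,r] = [q,r] − [p,r] + [p,q]. For instance
  ∂[v_1,v_2,v_3] = [v_2,v_3] − [v_1,v_3] + [v_1,v_2],
  ∂[v_0,v_3,v_4] = [v_3,v_4] − [v_0,v_4] + [v_0,v_3].
The 10×5 boundary matrix has rank 5 and Smith normal form diag(1,1,1,1,1).

Now H_k = ker ∂_k / im ∂_{k+1}, so:

  H_0: rank C_0 − rank ∂_1 = 5 − 4 = 1, and the invariant factors of ∂_1 are all 1, so H_0 = Z.
  H_1: rank ker ∂_1 − rank ∂_2 = (10 − 4) − 5 = 1, and the invariant factors of ∂_2 are all 1, so H_1 = Z.
  H_2: rank ker ∂_2 − rank ∂_3 = (5 − 5) − 0 = 0, and there is no ∂_3, so H_2 = 0.

H_0 = Z,  H_1 = Z,  H_2 = 0.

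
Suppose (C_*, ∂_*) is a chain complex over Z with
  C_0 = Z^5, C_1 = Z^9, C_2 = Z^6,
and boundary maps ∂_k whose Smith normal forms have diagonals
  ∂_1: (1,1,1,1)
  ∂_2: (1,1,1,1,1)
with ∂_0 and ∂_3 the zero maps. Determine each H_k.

H_0 ≅ Z,  H_1 = 0,  H_2 ≅ Z.

H_0: b_0 = 5 − 0 − 4 = 1; torsion from ∂_1 factors > 1: none. So H_0 ≅ Z.
H_1: b_1 = 9 − 4 − 5 = 0; torsion from ∂_2 factors > 1: none. So H_1 ≅ 0.
H_2: b_2 = 6 − 5 − 0 = 1; torsion from ∂_3 factors > 1: none. So H_2 ≅ Z.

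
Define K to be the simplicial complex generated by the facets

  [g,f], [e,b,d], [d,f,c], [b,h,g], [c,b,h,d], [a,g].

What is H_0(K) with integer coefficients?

H_0 ≅ Z.

K has 8 vertices, 14 edges, 7 triangles, 1 3-simplex.
rank ∂_0 = 0, rank ∂_1 = 7 ⇒ b_0 = 8 − 0 − 7 = 1; all invariant factors of ∂_1 are 1 so no torsion. So H_0 = Z.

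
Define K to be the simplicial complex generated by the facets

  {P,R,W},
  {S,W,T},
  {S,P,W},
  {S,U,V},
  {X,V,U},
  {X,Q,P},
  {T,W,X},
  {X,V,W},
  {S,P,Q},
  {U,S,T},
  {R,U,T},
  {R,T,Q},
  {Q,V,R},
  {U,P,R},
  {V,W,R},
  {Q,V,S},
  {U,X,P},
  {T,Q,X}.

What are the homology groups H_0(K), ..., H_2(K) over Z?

H_0 = Z,  H_1 = Z^2,  H_2 = Z.

We work with the vertex ordering P < Q < R < S < T < U < V < W < X. The simplices of K, each written with vertices in increasing order, are:

  0-simplices (9): P, Q, R, S, T, U, V, W, X
  1-simplices (27): PQ, PR, PS, PU, PW, PX, QR, QS, QT, QV, QX, RT, RU, RV, RW, ST, SU, SV, SW, TU, TW, TX, UV, UX, VW, VX, WX
  2-simplices (18): PQS, PQX, PRU, PRW, PSW, PUX, QRT, QRV, QSV, QTX, RTU, RVW, STU, STW, SUV, TWX, UVX, VWX

so the chain groups are C_0 ≅ Z^9, C_1 ≅ Z^27, C_2 ≅ Z^18.

The boundary map ∂_1: C_1 → C_0 sends each edge [p,q] (with p < q) to q − p.
As a 9×27 matrix over Z this has rank 8, with invariant factors (1,1,1,1,1,1,1,1).

The boundary map ∂_2: C_2 → C_1 sends each 2-simplex [p,q,r] to [q,r] − [p,r] + [p,q]. For instance
  ∂QSV = SV − QV + QS,
  ∂RVW = VW − RW + RV.
The 27×18 boundary matrix has rank 17 and Smith normal form diag(1,1,1,1,1,1,1,1,1,1,1,1,1,1,1,1,1).

Now H_k = ker ∂_k / im ∂_{k+1}, so:

  H_0: rank C_0 − rank ∂_1 = 9 − 8 = 1, and the invariant factors of ∂_1 are all 1, so H_0 ≅ Z.
  H_1: rank ker ∂_1 − rank ∂_2 = (27 − 8) − 17 = 2, and the invariant factors of ∂_2 are all 1, so H_1 ≅ Z^2.
  H_2: rank ker ∂_2 − rank ∂_3 = (18 − 17) − 0 = 1, and there is no ∂_3, so H_2 ≅ Z.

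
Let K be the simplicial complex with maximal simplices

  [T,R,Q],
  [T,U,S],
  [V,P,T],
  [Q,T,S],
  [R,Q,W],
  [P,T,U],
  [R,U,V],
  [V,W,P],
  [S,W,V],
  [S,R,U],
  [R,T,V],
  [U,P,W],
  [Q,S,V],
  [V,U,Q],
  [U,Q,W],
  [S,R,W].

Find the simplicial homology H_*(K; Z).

Order the vertices as P < Q < R < S < T < U < V < W. Listing each simplex with vertices in this order, K has dimension 2 with simplices:

  0-simplices (8): P, Q, R, S, T, U, V, W
  1-simplices (24): PT, PU, PV, PW, QR, QS, QT, QU, QV, QW, RS, RT, RU, RV, RW, ST, SU, SV, SW, TU, TV, UV, UW, VW
  2-simplices (16): PTU, PTV, PUW, PVW, QRT, QRW, QST, QSV, QUV, QUW, RSU, RSW, RTV, RUV, STU, SVW

Hence C_0 ≅ Z^8, C_1 ≅ Z^24, C_2 ≅ Z^16.

The boundary map ∂_1: C_1 → C_0 sends each edge [p,q] (with p < q) to q − p.
As a 8×24 matrix over Z this has rank 7, with invariant factors (1,1,1,1,1,1,1).

Boundary ∂_2: C_2 → C_1 sends each 2-simplex [p,q,r] to [q,r] − [p,r] + [p,q]. For instance
  ∂PVW = VW − PW + PV,
  ∂STU = TU − SU + ST.
The resulting 24×16 matrix has rank 15, and its Smith normal form has invariant factors (1,1,1,1,1,1,1,1,1,1,1,1,1,1,1).

Reading off H_k = ker ∂_k / im ∂_{k+1}:

  H_0: rank C_0 − rank ∂_1 = 8 − 7 = 1, and the invariant factors of ∂_1 are all 1, so H_0 ≅ Z.
  H_1: rank ker ∂_1 − rank ∂_2 = (24 − 7) − 15 = 2, and the invariant factors of ∂_2 are all 1, so H_1 ≅ Z^2.
  H_2: rank ker ∂_2 − rank ∂_3 = (16 − 15) − 0 = 1, and there is no ∂_3, so H_2 ≅ Z.

As a check, the Euler characteristic is 8 − 24 + 16 = 0, which agrees with 1 − 2 + 1 = 0.

H_0 ≅ Z,  H_1 ≅ Z^2,  H_2 ≅ Z.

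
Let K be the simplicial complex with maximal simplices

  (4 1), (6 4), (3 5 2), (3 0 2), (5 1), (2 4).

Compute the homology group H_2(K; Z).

Fix the vertex order 0 < 1 < 2 < 3 < 4 < 5 < 6 and write every simplex with vertices in increasing order. Then dim K = 2 and the simplices of K are:

  0-simplices (7): [0], [1], [2], [3], [4], [5], [6]
  1-simplices (9): [0,2], [0,3], [1,4], [1,5], [2,3], [2,4], [2,5], [3,5], [4,6]
  2-simplices (2): [0,2,3], [2,3,5]

giving chain groups C_0 ≅ Z^7, C_1 ≅ Z^9, C_2 ≅ Z^2.

The boundary map ∂_1: C_1 → C_0 sends each edge [p,q] (with p < q) to q − p.
As a 7×9 matrix over Z this has rank 6, with invariant factors (1,1,1,1,1,1).

∂_2: C_2 → C_1 acts by ∂[p,q,r] = [q,r] − [p,r] + [p,q]. For instance
  ∂[2,3,5] = [3,5] − [2,5] + [2,3],
  ∂[0,2,3] = [2,3] − [0,3] + [0,2].
The resulting 9×2 matrix has rank 2, and its Smith normal form has invariant factors (1,1).

Now H_k = ker ∂_k / im ∂_{k+1}, so:

  H_2: rank ker ∂_2 − rank ∂_3 = (2 − 2) − 0 = 0, and there is no ∂_3, so H_2 ≅ 0.

H_2 = 0.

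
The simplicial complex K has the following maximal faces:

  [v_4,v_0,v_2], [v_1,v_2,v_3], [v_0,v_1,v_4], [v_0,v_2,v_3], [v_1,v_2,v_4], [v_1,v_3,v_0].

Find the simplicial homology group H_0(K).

Order the vertices as v_0 < v_1 < v_2 < v_3 < v_4. Listing each simplex with vertices in this order, K has dimension 2 with simplices:

  0-simplices (5): [v_0], [v_1], [v_2], [v_3], [v_4]
  1-simplices (9): [v_0,v_1], [v_0,v_2], [v_0,v_3], [v_0,v_4], [v_1,v_2], [v_1,v_3], [v_1,v_4], [v_2,v_3], [v_2,v_4]
  2-simplices (6): [v_0,v_1,v_3], [v_0,v_1,v_4], [v_0,v_2,v_3], [v_0,v_2,v_4], [v_1,v_2,v_3], [v_1,v_2,v_4]

giving chain groups C_0 ≅ Z^5, C_1 ≅ Z^9, C_2 ≅ Z^6.

Boundary ∂_1: C_1 → C_0 maps an edge to its endpoints' difference, ∂[p,q] = q − p. For instance
  ∂[v_1,v_3] = [v_3] − [v_1].
The 5×9 boundary matrix has rank 4 and Smith normal form diag(1,1,1,1).

The boundary map ∂_2: C_2 → C_1 sends each 2-simplex [p,q,r] to [q,r] − [p,r] + [p,q]. For instance
  ∂[v_0,v_2,v_3] = [v_2,v_3] − [v_0,v_3] + [v_0,v_2],
  ∂[v_0,v_1,v_4] = [v_1,v_4] − [v_0,v_4] + [v_0,v_1].
As a 9×6 matrix over Z this has rank 5, with invariant factors (1,1,1,1,1).

Reading off H_k = ker ∂_k / im ∂_{k+1}:

  H_0: rank C_0 − rank ∂_1 = 5 − 4 = 1, and the invariant factors of ∂_1 are all 1, so H_0 ≅ Z.

H_0 = Z.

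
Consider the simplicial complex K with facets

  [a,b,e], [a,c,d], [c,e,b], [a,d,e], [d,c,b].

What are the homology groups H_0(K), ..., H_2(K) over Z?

H_0 ≅ Z,  H_1 ≅ Z,  H_2 = 0.

Order the vertices as a < b < c < d < e. Listing each simplex with vertices in this order, K has dimension 2 with simplices:

  0-simplices (5): a, b, c, d, e
  1-simplices (10): ab, ac, ad, ae, bc, bd, be, cd, ce, de
  2-simplices (5): abe, acd, ade, bcd, bce

so the chain groups are C_0 ≅ Z^5, C_1 ≅ Z^10, C_2 ≅ Z^5.

Boundary ∂_1: C_1 → C_0 maps an edge to its endpoints' difference, ∂[p,q] = q − p. For instance
  ∂ab = b − a.
The resulting 5×10 matrix has rank 4, and its Smith normal form has invariant factors (1,1,1,1).

∂_2: C_2 → C_1 acts by ∂[p,q,r] = [q,r] − [p,r] + [p,q]. For instance
  ∂bce = ce − be + bc,
  ∂bcd = cd − bd + bc.
This gives a 10×5 integer matrix of rank 5; reducing to Smith normal form yields diagonal entries (1,1,1,1,1).

From H_k ≅ ker(∂_k) / im(∂_{k+1}) we obtain:

  H_0: rank C_0 − rank ∂_1 = 5 − 4 = 1, and the invariant factors of ∂_1 are all 1, so H_0 = Z.
  H_1: rank ker ∂_1 − rank ∂_2 = (10 − 4) − 5 = 1, and the invariant factors of ∂_2 are all 1, so H_1 = Z.
  H_2: rank ker ∂_2 − rank ∂_3 = (5 − 5) − 0 = 0, and there is no ∂_3, so H_2 = 0.

As a check, the Euler characteristic is 5 − 10 + 5 = 0, which agrees with 1 − 1 + 0 = 0.
(K is a triangulation of the Möbius band.)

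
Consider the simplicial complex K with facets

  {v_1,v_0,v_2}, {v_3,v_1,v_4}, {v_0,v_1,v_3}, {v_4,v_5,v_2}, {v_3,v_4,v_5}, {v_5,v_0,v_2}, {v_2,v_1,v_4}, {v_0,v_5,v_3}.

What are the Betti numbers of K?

We work with the vertex ordering v_0 < v_1 < v_2 < v_3 < v_4 < v_5. The simplices of K, each written with vertices in increasing order, are:

  0-simplices (6): [v_0], [v_1], [v_2], [v_3], [v_4], [v_5]
  1-simplices (12): [v_0,v_1], [v_0,v_2], [v_0,v_3], [v_0,v_5], [v_1,v_2], [v_1,v_3], [v_1,v_4], [v_2,v_4], [v_2,v_5], [v_3,v_4], [v_3,v_5], [v_4,v_5]
  2-simplices (8): [v_0,v_1,v_2], [v_0,v_1,v_3], [v_0,v_2,v_5], [v_0,v_3,v_5], [v_1,v_2,v_4], [v_1,v_3,v_4], [v_2,v_4,v_5], [v_3,v_4,v_5]

giving chain groups C_0 ≅ Z^6, C_1 ≅ Z^12, C_2 ≅ Z^8.

∂_1: C_1 → C_0 sends each edge [p,q] (with p < q) to q − p.
As a 6×12 matrix over Z this has rank 5, with invariant factors (1,1,1,1,1).

Boundary ∂_2: C_2 → C_1 acts by ∂[p,q,r] = [q,r] − [p,r] + [p,q]. For instance
  ∂[v_1,v_3,v_4] = [v_3,v_4] − [v_1,v_4] + [v_1,v_3],
  ∂[v_2,v_4,v_5] = [v_4,v_5] − [v_2,v_5] + [v_2,v_4].
The resulting 12×8 matrix has rank 7, and its Smith normal form has invariant factors (1,1,1,1,1,1,1).

Computing H_k = (kernel of ∂_k) / (image of ∂_{k+1}):

  H_0: rank C_0 − rank ∂_1 = 6 − 5 = 1, and the invariant factors of ∂_1 are all 1, so H_0 = Z.
  H_1: rank ker ∂_1 − rank ∂_2 = (12 − 5) − 7 = 0, and the invariant factors of ∂_2 are all 1, so H_1 = 0.
  H_2: rank ker ∂_2 − rank ∂_3 = (8 − 7) − 0 = 1, and there is no ∂_3, so H_2 = Z.

(K is a triangulation of the 2-sphere S^2.)

Hence the Betti numbers are b_0 = 1, b_1 = 0, b_2 = 1.

b_0 = 1, b_1 = 0, b_2 = 1.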